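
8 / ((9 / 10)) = 8.89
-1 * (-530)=530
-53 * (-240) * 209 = 2658480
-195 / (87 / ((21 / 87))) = -455 / 841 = -0.54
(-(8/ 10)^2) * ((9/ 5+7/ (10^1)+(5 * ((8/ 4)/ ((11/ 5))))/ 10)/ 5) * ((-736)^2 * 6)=-338018304/ 275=-1229157.47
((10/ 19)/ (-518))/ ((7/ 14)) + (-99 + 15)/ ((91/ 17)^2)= -2439694/ 831649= -2.93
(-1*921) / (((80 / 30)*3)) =-921 / 8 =-115.12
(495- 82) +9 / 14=5791 / 14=413.64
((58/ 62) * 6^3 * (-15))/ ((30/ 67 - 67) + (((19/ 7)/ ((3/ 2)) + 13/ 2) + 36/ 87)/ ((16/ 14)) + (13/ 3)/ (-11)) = 96393939840/ 1886341537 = 51.10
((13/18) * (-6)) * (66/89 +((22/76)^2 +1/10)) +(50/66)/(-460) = -489129568/121929555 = -4.01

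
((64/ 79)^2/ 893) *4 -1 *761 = -4241198709/ 5573213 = -761.00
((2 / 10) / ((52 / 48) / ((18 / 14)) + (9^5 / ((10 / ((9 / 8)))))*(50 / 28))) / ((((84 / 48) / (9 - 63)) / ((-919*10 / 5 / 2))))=171507456 / 358748155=0.48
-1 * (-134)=134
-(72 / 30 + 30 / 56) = -411 / 140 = -2.94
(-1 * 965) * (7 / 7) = -965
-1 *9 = -9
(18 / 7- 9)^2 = 2025 / 49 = 41.33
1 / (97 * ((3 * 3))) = 1 / 873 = 0.00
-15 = -15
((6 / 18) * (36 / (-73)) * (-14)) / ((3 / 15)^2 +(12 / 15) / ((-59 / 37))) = -82600 / 16571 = -4.98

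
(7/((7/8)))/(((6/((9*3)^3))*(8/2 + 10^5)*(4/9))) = 59049/100004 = 0.59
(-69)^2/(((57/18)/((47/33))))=447534/209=2141.31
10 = 10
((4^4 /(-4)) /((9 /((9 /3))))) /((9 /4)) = -256 /27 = -9.48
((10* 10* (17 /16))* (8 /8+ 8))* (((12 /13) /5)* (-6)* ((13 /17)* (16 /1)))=-12960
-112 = -112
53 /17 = 3.12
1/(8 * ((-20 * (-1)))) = 0.01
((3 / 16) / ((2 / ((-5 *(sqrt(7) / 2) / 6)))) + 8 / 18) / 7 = 4 / 63 - 5 *sqrt(7) / 896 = 0.05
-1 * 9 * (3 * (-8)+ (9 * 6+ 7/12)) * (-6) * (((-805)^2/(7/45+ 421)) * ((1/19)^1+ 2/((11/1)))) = 205201765125/344432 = 595768.58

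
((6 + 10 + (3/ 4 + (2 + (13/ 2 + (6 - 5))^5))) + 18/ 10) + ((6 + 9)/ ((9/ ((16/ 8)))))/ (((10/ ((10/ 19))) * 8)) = 23751.04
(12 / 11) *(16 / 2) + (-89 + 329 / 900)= -791081 / 9900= -79.91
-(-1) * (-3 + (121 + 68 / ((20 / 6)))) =692 / 5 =138.40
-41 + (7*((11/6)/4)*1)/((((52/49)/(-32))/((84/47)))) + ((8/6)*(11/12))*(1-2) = -1182976/5499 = -215.13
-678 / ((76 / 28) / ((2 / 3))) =-3164 / 19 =-166.53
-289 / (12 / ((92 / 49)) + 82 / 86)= -285821 / 7264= -39.35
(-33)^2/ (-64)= -17.02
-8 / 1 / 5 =-8 / 5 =-1.60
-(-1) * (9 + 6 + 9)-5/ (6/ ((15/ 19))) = 887/ 38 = 23.34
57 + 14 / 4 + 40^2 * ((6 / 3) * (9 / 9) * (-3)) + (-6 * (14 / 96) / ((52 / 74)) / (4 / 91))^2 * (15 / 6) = -61712739 / 8192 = -7533.29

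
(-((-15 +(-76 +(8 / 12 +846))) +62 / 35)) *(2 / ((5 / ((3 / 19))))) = -159062 / 3325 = -47.84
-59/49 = -1.20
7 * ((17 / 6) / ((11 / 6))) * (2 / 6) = 119 / 33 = 3.61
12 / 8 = 3 / 2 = 1.50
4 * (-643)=-2572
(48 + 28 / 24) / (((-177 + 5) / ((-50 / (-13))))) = -1.10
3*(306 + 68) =1122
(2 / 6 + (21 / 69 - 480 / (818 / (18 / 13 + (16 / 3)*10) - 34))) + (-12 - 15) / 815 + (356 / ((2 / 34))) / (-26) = -3075585974923 / 14860154985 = -206.97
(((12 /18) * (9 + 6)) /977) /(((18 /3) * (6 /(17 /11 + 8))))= 0.00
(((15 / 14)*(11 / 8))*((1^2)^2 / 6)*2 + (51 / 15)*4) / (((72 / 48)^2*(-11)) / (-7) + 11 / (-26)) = 102583 / 22660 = 4.53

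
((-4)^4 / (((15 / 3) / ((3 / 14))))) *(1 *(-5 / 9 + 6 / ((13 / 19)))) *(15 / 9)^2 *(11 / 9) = 6765440 / 22113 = 305.95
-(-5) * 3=15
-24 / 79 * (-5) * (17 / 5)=408 / 79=5.16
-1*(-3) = 3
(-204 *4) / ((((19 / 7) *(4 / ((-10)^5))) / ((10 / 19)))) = 1428000000 / 361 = 3955678.67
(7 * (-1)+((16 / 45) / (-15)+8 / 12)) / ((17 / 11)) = -47201 / 11475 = -4.11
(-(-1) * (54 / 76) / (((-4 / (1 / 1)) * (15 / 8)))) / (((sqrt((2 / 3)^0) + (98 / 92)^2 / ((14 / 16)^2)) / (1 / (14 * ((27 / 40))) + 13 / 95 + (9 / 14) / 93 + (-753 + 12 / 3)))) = 440930207869 / 15428472150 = 28.58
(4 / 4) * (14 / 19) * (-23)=-322 / 19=-16.95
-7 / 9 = -0.78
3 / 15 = 1 / 5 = 0.20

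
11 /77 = 1 /7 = 0.14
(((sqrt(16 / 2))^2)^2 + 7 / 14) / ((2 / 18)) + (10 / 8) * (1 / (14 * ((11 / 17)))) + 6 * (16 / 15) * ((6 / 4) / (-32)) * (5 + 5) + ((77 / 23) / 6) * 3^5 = 713.22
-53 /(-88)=53 /88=0.60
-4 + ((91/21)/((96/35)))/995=-229157/57312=-4.00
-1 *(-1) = 1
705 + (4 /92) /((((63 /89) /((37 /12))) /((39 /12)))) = 49076969 /69552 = 705.62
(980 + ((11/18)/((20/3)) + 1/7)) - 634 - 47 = 251357/840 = 299.23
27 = 27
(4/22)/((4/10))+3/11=8/11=0.73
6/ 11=0.55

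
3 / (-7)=-3 / 7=-0.43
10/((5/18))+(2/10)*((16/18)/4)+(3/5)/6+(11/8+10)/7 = 13597/360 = 37.77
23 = 23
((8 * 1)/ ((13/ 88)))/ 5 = 704/ 65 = 10.83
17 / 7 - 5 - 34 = -256 / 7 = -36.57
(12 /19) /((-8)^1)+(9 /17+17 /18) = 4055 /2907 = 1.39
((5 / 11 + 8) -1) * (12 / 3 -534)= -43460 / 11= -3950.91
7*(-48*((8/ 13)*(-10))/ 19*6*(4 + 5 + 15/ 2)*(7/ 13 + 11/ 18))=39768960/ 3211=12385.23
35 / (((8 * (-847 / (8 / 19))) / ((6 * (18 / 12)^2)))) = -135 / 4598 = -0.03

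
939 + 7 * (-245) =-776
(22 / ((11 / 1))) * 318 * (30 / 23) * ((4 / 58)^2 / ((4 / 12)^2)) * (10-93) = -57011040 / 19343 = -2947.37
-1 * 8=-8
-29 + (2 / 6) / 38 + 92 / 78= -27.81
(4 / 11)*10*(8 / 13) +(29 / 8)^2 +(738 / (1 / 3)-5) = 20357511 / 9152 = 2224.38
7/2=3.50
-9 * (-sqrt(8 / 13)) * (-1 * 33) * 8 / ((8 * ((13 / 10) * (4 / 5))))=-224.02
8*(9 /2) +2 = 38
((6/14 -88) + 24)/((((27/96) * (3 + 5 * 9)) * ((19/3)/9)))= -890/133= -6.69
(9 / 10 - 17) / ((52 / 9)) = -1449 / 520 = -2.79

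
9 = 9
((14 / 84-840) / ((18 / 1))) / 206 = -5039 / 22248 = -0.23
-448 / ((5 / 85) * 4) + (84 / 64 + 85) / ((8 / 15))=-222997 / 128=-1742.16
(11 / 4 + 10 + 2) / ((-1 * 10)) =-59 / 40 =-1.48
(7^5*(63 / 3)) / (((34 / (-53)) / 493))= -542479539 / 2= -271239769.50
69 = 69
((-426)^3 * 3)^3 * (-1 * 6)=74851654872002369997837312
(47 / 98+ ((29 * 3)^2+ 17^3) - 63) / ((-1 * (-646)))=19.23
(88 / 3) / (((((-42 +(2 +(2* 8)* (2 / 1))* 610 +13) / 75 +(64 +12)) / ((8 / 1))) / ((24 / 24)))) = 1600 / 2401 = 0.67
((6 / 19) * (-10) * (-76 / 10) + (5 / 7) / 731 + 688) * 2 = 7286618 / 5117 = 1424.00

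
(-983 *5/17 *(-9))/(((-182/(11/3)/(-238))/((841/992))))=10577.39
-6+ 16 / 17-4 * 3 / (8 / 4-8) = -52 / 17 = -3.06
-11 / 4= -2.75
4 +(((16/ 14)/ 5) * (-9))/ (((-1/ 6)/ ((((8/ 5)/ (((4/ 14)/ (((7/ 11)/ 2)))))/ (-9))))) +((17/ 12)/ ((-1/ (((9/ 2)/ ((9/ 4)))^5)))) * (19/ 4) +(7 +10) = -162341/ 825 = -196.78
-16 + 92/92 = -15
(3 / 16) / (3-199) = -3 / 3136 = -0.00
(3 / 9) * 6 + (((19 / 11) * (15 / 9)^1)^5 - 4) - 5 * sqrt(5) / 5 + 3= 7776944768 / 39135393 - sqrt(5)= 196.48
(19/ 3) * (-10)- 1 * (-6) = -172/ 3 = -57.33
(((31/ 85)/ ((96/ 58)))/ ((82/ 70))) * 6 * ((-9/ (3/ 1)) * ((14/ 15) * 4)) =-44051/ 3485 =-12.64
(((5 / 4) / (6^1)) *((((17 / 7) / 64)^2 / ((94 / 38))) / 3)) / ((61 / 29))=0.00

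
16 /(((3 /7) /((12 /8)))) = 56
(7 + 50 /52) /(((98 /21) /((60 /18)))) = 1035 /182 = 5.69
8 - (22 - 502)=488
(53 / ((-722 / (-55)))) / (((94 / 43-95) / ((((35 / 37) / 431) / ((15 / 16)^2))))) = -0.00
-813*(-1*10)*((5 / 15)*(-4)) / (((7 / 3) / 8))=-260160 / 7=-37165.71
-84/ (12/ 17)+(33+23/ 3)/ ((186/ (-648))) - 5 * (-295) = 37644/ 31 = 1214.32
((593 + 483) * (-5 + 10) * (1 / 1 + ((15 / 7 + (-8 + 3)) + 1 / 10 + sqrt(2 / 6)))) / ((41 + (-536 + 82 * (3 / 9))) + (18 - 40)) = 198522 / 10283 - 5380 * sqrt(3) / 1469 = 12.96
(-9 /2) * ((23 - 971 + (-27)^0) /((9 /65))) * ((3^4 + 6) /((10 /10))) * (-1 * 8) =-21421140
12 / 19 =0.63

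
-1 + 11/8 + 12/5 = 2.78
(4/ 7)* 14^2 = 112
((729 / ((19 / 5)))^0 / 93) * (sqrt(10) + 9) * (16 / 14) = 8 * sqrt(10) / 651 + 24 / 217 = 0.15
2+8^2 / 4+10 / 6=59 / 3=19.67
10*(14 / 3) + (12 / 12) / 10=1403 / 30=46.77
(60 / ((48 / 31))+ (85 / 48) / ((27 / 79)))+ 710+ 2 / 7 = 6842257 / 9072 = 754.22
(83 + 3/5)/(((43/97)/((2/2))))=40546/215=188.59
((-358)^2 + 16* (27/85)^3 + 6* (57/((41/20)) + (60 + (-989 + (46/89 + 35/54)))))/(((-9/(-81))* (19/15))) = 7427909607060219/8515580075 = 872272.89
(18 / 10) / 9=0.20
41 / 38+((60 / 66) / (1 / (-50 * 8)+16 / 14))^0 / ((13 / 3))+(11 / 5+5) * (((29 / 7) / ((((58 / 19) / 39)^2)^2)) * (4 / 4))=670213251336913 / 843371620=794683.19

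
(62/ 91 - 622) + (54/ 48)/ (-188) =-85036979/ 136864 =-621.32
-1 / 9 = -0.11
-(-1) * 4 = 4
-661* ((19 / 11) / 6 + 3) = -2173.29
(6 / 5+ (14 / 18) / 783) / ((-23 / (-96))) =1354144 / 270135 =5.01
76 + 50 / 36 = 77.39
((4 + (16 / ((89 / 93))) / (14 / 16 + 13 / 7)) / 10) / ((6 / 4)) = 45932 / 68085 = 0.67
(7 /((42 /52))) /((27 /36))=104 /9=11.56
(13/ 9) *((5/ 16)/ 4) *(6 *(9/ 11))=195/ 352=0.55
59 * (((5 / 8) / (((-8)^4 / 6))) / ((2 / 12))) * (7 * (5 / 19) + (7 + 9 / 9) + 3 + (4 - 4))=4.16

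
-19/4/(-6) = 19/24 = 0.79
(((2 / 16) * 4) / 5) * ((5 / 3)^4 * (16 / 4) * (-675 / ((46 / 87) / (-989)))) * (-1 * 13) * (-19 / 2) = 962528125 / 2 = 481264062.50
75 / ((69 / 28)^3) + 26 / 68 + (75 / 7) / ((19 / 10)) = 5463330787 / 495172566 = 11.03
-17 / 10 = -1.70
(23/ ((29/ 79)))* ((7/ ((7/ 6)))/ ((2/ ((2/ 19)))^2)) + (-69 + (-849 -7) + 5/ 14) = -135368577/ 146566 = -923.60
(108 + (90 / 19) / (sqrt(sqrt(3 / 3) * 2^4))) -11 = 3731 / 38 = 98.18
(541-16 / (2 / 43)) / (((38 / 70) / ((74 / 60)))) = 51023 / 114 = 447.57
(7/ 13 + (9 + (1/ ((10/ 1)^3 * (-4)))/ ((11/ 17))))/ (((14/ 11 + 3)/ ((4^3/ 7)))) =1558794/ 76375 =20.41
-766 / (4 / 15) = -2872.50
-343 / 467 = -0.73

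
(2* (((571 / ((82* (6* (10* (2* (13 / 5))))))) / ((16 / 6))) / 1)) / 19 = 571 / 648128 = 0.00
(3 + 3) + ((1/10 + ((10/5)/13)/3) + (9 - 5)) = 3959/390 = 10.15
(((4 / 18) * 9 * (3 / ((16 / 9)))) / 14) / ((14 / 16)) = 27 / 98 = 0.28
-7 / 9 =-0.78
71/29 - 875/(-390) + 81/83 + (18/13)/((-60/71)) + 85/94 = 217670329/44120310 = 4.93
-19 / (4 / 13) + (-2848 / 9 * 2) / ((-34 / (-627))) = -2393525 / 204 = -11732.97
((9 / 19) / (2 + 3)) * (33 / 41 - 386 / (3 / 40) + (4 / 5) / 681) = -2155163613 / 4420825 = -487.50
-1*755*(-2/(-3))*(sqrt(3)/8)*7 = -5285*sqrt(3)/12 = -762.82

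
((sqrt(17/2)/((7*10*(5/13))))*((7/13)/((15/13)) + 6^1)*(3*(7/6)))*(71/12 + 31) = 558623*sqrt(34)/36000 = 90.48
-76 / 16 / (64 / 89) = -1691 / 256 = -6.61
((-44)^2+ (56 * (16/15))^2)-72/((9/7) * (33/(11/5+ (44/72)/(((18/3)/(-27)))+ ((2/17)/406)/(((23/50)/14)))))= 154492162354/28064025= 5504.99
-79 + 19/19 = -78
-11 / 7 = -1.57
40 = 40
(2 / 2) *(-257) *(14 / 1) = -3598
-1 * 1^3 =-1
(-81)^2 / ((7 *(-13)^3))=-6561 / 15379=-0.43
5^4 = 625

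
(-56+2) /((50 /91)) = -2457 /25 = -98.28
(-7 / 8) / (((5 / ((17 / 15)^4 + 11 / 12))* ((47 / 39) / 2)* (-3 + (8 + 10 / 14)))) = -331054633 / 2538000000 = -0.13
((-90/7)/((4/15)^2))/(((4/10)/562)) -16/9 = -254030.80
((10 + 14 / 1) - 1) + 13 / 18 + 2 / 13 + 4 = 6523 / 234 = 27.88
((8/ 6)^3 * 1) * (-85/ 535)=-1088/ 2889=-0.38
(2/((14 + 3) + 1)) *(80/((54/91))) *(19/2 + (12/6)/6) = 107380/729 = 147.30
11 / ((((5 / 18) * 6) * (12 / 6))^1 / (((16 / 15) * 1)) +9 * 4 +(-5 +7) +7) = 0.23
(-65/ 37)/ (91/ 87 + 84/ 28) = -5655/ 13024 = -0.43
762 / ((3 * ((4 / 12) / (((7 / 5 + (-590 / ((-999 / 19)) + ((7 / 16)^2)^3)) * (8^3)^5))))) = 563717636884365574144 / 1665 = 338569151281901245.73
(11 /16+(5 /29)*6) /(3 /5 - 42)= -3995 /96048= -0.04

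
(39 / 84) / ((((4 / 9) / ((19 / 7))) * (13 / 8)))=1.74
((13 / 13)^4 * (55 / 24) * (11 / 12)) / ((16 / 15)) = 3025 / 1536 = 1.97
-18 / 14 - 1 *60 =-429 / 7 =-61.29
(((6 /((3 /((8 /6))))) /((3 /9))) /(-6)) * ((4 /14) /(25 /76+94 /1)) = -608 /150549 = -0.00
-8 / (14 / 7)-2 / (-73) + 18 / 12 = -361 / 146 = -2.47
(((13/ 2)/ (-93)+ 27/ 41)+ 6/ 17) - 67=-8563945/ 129642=-66.06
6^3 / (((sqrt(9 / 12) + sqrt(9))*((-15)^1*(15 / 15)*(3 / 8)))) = -768 / 55 + 128*sqrt(3) / 55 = -9.93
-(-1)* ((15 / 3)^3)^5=30517578125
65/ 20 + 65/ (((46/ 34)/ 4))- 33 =14943/ 92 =162.42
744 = 744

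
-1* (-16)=16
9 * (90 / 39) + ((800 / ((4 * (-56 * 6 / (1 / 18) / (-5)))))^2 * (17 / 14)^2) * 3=10140598165 / 485424576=20.89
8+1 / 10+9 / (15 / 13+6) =2901 / 310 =9.36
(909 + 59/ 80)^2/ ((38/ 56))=1219653.94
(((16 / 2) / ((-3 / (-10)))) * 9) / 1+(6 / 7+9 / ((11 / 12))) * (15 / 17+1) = 340464 / 1309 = 260.09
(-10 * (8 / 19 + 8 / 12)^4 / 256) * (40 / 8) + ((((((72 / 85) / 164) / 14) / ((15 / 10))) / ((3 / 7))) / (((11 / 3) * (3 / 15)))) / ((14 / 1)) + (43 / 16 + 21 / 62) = 2.75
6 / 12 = 1 / 2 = 0.50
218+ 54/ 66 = 2407/ 11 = 218.82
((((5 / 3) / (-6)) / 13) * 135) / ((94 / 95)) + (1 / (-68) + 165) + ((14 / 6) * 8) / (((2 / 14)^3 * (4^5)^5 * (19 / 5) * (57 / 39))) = 256584840185539251353459 / 1583173035745175666688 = 162.07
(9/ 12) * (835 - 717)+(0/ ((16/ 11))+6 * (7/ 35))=897/ 10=89.70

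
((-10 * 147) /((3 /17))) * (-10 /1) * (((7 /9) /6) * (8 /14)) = 166600 /27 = 6170.37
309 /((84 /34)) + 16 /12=5309 /42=126.40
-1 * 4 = -4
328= 328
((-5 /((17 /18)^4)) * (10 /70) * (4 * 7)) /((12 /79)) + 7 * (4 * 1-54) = -43054190 /83521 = -515.49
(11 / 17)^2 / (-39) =-121 / 11271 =-0.01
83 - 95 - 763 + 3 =-772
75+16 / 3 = 80.33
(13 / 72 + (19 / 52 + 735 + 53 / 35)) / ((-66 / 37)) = -893405441 / 2162160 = -413.20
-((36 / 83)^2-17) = 115817 / 6889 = 16.81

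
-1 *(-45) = 45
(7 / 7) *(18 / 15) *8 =48 / 5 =9.60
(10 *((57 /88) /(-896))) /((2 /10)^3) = -35625 /39424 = -0.90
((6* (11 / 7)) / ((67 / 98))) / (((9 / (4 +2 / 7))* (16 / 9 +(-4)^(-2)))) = 12672 / 3551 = 3.57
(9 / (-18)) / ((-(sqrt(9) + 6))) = 1 / 18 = 0.06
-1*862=-862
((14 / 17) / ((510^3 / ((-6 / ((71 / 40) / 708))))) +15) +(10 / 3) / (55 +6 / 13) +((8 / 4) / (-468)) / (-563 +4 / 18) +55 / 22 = 24717750985664026 / 1407609227908975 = 17.56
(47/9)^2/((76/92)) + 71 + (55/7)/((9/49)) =225911/1539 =146.79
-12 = -12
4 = 4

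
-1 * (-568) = 568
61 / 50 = 1.22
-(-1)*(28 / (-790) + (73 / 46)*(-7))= -11.14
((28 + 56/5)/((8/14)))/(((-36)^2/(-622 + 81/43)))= -1829219/55728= -32.82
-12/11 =-1.09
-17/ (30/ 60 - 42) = 34/ 83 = 0.41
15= 15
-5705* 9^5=-336874545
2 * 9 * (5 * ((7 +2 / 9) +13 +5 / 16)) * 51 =754035 / 8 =94254.38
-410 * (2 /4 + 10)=-4305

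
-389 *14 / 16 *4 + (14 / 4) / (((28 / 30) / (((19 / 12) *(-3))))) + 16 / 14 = -154355 / 112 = -1378.17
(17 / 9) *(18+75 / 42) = 4709 / 126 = 37.37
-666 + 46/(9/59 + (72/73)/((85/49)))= -158981632/263997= -602.21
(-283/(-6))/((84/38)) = 5377/252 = 21.34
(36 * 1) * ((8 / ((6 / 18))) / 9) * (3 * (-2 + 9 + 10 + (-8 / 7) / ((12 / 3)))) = 33696 / 7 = 4813.71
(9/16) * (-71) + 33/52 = -8175/208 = -39.30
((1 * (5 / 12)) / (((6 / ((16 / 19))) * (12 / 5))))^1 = 25 / 1026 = 0.02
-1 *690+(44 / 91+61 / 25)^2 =-3526945449 / 5175625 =-681.45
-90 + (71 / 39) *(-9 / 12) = -4751 / 52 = -91.37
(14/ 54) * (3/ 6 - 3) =-0.65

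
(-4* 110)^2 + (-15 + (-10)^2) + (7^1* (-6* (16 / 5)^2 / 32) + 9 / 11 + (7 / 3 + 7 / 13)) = 2077167056 / 10725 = 193675.25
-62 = -62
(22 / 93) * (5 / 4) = 55 / 186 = 0.30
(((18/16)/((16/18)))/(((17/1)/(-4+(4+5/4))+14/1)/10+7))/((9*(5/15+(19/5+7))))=3375/2607872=0.00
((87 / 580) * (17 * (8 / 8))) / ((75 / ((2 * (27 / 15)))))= 153 / 1250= 0.12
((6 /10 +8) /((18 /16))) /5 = 344 /225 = 1.53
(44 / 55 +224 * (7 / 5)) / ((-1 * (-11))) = 28.58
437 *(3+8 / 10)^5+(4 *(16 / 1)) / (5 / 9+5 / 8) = 346311.90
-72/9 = -8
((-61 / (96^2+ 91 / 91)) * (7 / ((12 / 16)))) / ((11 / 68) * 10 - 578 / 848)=-12311264 / 186561297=-0.07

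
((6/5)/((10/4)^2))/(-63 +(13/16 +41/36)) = -3456/1098875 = -0.00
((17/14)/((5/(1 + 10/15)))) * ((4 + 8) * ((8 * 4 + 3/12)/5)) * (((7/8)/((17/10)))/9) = 43/24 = 1.79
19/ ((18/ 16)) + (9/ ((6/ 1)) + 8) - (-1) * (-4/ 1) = 403/ 18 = 22.39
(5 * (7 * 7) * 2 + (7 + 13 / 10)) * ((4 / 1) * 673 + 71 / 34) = 456437817 / 340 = 1342464.17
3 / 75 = 1 / 25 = 0.04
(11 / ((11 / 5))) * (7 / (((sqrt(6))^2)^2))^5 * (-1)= -84035 / 60466176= -0.00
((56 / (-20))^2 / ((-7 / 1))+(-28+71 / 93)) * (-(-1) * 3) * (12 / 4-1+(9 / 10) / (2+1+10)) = -17734901 / 100750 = -176.03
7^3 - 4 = 339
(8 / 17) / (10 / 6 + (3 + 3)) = 24 / 391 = 0.06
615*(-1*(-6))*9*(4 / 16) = 16605 / 2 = 8302.50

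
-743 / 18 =-41.28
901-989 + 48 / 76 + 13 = -74.37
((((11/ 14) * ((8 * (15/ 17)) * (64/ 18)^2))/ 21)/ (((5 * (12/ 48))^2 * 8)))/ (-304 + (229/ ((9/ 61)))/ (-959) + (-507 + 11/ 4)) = -4489216/ 13611387195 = -0.00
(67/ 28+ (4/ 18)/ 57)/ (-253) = -34427/ 3634092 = -0.01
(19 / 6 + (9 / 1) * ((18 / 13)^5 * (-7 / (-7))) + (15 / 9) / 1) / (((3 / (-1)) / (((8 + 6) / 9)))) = -789629183 / 30074733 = -26.26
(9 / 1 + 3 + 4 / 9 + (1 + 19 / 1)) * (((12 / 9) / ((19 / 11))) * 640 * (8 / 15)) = 13156352 / 1539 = 8548.64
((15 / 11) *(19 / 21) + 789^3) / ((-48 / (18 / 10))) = -14182506903 / 770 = -18418840.13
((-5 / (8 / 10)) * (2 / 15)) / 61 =-5 / 366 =-0.01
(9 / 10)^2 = 0.81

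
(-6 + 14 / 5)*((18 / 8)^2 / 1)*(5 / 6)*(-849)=22923 / 2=11461.50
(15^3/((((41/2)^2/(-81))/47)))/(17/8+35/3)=-1233468000/556411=-2216.83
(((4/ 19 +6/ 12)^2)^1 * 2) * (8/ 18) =162/ 361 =0.45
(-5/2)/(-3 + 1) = 5/4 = 1.25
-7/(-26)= 7/26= 0.27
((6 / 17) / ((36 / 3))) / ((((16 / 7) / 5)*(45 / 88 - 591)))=-385 / 3533484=-0.00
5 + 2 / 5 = 27 / 5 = 5.40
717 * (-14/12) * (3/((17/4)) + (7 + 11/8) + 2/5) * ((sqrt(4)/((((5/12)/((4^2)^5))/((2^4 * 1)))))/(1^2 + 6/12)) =-180956216426496/425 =-425779332768.23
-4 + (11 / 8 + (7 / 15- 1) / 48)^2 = -277319 / 129600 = -2.14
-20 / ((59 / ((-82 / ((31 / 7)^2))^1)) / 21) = 1687560 / 56699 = 29.76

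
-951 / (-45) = 317 / 15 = 21.13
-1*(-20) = 20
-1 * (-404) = 404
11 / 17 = 0.65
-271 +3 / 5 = -1352 / 5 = -270.40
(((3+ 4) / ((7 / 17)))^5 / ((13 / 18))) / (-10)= -12778713 / 65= -196595.58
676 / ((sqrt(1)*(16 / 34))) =2873 / 2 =1436.50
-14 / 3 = -4.67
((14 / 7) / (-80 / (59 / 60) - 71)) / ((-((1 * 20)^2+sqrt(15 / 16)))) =151040 / 4602341033 - 472 * sqrt(15) / 23011705165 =0.00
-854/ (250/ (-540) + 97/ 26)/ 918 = -0.28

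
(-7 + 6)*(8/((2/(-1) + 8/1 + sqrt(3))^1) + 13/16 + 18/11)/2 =-687/352 + 4*sqrt(3)/33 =-1.74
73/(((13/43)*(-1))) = -3139/13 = -241.46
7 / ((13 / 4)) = 28 / 13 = 2.15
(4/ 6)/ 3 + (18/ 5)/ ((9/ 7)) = 136/ 45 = 3.02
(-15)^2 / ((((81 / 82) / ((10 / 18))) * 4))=31.64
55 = 55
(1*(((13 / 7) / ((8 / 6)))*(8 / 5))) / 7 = 78 / 245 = 0.32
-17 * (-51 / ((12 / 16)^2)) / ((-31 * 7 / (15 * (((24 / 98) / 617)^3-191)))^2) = 9661249273982470121888086812488122800 / 35958944220988715609822717624641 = 268674.44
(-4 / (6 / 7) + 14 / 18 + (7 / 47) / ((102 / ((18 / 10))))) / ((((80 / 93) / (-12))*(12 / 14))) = 60643037 / 958800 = 63.25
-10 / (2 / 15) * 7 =-525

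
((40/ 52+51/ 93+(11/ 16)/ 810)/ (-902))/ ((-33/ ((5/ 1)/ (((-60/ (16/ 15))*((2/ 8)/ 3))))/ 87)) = -199699597/ 48582576900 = -0.00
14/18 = 0.78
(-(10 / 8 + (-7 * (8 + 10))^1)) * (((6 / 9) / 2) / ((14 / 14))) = 499 / 12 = 41.58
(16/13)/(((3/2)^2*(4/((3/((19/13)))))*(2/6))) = 16/19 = 0.84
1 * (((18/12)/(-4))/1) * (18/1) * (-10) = 135/2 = 67.50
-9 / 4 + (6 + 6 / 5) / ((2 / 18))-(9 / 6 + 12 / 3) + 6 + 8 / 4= 1301 / 20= 65.05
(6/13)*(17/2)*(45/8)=2295/104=22.07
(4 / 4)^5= 1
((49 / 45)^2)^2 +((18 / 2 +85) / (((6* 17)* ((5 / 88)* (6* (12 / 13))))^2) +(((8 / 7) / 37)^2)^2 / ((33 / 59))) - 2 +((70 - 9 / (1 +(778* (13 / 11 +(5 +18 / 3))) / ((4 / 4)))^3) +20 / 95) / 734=-188813783165310259884412414679622321436 / 463606968488544330918341212391652455625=-0.41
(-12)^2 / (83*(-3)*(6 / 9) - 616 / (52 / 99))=-468 / 4351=-0.11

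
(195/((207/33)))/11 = 65/23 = 2.83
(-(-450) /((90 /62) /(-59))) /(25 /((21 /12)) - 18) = 64015 /13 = 4924.23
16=16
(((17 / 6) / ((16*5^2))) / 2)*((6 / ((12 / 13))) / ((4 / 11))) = 2431 / 38400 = 0.06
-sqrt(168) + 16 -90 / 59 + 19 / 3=3683 / 177 -2 * sqrt(42)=7.85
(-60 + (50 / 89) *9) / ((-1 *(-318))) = -815 / 4717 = -0.17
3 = 3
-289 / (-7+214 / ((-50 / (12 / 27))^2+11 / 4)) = 3658451 / 88399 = 41.39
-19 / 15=-1.27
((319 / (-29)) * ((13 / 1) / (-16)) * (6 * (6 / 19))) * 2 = 1287 / 38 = 33.87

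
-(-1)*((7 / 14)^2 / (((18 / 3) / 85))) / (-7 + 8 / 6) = -0.62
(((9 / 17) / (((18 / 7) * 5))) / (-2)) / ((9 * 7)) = -1 / 3060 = -0.00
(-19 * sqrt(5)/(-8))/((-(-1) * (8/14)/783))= 104139 * sqrt(5)/32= 7276.93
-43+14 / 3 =-115 / 3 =-38.33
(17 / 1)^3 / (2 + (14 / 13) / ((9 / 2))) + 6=576393 / 262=2199.97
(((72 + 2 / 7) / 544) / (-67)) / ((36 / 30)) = -1265 / 765408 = -0.00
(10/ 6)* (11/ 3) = 55/ 9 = 6.11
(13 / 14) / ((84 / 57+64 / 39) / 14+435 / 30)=9633 / 152731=0.06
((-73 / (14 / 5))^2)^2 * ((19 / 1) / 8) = 1097293.81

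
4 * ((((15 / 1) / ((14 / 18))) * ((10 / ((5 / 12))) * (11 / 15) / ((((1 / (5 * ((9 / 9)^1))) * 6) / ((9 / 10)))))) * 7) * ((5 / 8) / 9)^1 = 495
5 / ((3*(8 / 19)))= 95 / 24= 3.96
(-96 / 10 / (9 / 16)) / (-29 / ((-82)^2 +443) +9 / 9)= -17.14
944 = 944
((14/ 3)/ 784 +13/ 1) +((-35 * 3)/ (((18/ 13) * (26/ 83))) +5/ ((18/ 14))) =-113495/ 504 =-225.19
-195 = -195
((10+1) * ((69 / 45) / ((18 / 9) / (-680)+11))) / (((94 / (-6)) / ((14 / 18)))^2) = 842996 / 223005177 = 0.00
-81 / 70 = -1.16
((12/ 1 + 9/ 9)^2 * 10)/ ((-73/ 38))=-64220/ 73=-879.73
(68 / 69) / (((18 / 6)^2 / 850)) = 57800 / 621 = 93.08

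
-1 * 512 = -512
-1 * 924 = -924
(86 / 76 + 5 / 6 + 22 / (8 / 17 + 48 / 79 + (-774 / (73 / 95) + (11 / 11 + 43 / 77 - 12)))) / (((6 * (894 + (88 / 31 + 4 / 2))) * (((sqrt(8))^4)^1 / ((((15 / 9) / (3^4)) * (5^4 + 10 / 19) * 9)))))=782995287476284225 / 1200567872026927309824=0.00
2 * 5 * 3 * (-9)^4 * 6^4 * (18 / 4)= 1147912560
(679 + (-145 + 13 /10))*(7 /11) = 37471 /110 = 340.65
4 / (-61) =-4 / 61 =-0.07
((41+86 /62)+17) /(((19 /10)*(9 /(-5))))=-17.36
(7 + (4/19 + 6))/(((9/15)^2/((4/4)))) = 6275/171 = 36.70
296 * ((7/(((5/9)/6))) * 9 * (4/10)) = 2013984/25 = 80559.36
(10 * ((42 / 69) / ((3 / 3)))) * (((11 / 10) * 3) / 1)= 20.09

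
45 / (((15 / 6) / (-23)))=-414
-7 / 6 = -1.17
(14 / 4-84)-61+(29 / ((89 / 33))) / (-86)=-541999 / 3827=-141.63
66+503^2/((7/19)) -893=4801382/7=685911.71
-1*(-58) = 58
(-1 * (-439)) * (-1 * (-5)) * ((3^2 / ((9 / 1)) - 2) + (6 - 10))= -10975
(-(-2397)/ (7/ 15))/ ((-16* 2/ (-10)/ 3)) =539325/ 112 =4815.40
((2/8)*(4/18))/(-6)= -1/108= -0.01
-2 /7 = -0.29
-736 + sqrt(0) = -736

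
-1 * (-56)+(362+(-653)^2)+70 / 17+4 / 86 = 312013581 / 731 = 426831.16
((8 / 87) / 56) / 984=1 / 599256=0.00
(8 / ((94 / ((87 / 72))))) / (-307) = -0.00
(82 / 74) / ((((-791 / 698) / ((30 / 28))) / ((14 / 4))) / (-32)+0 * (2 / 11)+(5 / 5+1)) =3434160 / 6227507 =0.55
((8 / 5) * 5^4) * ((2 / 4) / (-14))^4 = 125 / 76832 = 0.00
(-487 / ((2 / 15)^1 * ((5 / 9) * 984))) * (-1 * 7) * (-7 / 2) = -163.69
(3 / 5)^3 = 27 / 125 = 0.22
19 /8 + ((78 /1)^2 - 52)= 48275 /8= 6034.38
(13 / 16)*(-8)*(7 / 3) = -91 / 6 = -15.17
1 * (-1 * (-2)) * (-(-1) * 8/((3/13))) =208/3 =69.33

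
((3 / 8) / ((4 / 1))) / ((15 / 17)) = 17 / 160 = 0.11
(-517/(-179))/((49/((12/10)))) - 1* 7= -303883/43855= -6.93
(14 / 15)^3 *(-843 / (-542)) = 1.26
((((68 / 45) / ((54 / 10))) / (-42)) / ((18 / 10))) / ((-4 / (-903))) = -3655 / 4374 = -0.84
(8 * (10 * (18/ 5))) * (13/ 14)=1872/ 7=267.43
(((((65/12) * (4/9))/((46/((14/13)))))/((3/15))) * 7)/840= 35/14904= 0.00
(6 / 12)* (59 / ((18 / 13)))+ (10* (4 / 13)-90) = -30709 / 468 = -65.62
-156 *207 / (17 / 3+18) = -96876 / 71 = -1364.45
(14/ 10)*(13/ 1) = 91/ 5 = 18.20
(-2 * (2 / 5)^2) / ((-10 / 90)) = 72 / 25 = 2.88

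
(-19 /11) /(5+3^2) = -0.12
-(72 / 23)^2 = -5184 / 529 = -9.80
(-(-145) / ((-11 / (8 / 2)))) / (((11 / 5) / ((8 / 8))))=-2900 / 121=-23.97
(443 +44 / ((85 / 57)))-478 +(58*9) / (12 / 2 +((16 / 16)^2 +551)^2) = -948368 / 172669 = -5.49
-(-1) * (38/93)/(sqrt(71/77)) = 0.43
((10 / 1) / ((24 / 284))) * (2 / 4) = 355 / 6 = 59.17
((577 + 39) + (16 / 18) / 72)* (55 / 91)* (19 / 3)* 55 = 2867830075 / 22113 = 129689.78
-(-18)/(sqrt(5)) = 18* sqrt(5)/5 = 8.05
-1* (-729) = 729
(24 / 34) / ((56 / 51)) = 9 / 14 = 0.64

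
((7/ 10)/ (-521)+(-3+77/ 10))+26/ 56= 75317/ 14588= 5.16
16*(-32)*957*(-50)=24499200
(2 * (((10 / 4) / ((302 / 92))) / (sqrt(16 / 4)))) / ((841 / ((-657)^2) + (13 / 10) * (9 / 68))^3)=2908149949857591515056320000 / 20118579012060551516355347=144.55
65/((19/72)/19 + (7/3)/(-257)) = 1202760/89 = 13514.16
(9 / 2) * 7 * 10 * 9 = 2835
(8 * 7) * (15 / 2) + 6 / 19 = 7986 / 19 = 420.32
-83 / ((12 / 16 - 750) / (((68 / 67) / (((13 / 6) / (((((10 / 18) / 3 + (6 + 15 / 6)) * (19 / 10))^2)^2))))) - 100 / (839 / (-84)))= -111408915475262560967 / 13409806270957499400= -8.31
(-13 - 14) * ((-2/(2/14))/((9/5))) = 210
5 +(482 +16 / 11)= 5373 / 11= 488.45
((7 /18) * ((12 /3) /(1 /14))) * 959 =187964 /9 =20884.89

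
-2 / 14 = -1 / 7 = -0.14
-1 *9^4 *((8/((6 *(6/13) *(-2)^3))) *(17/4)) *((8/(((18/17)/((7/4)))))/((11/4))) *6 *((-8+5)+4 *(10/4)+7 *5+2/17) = 134579718/11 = 12234519.82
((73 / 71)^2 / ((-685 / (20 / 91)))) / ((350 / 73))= -778034 / 10998075725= -0.00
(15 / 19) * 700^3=5145000000 / 19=270789473.68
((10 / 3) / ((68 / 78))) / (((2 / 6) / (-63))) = -12285 / 17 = -722.65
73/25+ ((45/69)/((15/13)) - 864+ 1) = -494221/575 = -859.51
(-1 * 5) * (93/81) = -155/27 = -5.74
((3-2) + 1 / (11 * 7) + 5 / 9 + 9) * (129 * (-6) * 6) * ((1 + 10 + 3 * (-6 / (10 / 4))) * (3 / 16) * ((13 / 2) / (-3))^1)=58341153 / 770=75767.73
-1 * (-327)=327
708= 708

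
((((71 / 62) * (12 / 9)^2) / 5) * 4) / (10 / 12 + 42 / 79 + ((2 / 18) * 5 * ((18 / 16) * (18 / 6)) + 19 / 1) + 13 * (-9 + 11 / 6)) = -1435904 / 62531805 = -0.02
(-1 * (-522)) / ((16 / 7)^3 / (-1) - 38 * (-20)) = 29841 / 42764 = 0.70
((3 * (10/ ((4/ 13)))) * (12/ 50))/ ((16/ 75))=1755/ 16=109.69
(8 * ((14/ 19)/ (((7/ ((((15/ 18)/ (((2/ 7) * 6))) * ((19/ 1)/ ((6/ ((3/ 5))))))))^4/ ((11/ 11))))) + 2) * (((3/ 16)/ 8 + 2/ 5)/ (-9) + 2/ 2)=59056946905/ 30958682112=1.91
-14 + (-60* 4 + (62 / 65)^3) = -69516422 / 274625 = -253.13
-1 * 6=-6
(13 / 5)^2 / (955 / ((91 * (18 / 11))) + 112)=276822 / 4849025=0.06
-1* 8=-8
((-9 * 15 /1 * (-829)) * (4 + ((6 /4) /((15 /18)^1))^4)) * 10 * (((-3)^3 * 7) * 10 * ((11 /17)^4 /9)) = -14672209868316 /24565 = -597281085.62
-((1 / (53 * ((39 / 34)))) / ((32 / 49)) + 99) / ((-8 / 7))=22924727 / 264576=86.65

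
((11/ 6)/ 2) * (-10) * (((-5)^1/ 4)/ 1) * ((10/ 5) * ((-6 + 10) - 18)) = -1925/ 6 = -320.83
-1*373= -373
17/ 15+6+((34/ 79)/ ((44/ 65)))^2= 341524283/ 45309660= 7.54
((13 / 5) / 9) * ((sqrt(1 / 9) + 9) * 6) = 16.18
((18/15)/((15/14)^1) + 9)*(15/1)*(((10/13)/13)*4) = 6072/169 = 35.93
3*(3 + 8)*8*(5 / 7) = 1320 / 7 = 188.57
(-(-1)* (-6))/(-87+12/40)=20/289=0.07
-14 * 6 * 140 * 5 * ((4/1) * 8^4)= -963379200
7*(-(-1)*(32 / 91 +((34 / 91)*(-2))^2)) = 7536 / 1183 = 6.37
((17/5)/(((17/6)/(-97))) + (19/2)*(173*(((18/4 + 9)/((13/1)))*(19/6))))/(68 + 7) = 916619/13000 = 70.51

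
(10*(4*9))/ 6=60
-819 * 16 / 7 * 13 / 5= -24336 / 5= -4867.20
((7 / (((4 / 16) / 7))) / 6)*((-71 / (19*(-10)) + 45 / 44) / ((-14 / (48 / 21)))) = -23348 / 3135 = -7.45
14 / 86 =7 / 43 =0.16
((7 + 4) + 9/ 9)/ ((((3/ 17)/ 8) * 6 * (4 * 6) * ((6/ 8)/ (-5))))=-25.19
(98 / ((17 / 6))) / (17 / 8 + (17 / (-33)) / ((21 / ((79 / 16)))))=6519744 / 377723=17.26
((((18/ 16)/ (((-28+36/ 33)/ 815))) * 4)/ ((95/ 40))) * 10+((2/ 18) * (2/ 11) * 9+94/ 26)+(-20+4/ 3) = -177553762/ 301587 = -588.73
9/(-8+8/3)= -27/16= -1.69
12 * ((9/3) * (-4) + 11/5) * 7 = -4116/5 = -823.20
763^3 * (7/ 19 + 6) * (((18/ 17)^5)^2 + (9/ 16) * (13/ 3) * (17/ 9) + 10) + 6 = 85168114521328528469860415/ 1838586437209488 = 46322605670.14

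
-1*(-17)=17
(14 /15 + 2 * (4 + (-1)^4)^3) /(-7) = -35.85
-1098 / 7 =-156.86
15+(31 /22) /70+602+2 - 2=950211 /1540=617.02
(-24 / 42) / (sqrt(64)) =-1 / 14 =-0.07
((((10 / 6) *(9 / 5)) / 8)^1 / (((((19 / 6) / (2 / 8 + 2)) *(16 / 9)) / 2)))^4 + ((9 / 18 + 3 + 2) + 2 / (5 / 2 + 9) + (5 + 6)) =13422390882376759 / 804603872411648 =16.68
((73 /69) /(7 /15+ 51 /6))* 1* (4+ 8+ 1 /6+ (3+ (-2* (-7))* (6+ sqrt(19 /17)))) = 10220* sqrt(323) /105179+ 217175 /18561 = 13.45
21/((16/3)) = 63/16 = 3.94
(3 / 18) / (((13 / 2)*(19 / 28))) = 28 / 741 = 0.04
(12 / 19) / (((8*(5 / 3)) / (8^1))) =36 / 95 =0.38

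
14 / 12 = 7 / 6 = 1.17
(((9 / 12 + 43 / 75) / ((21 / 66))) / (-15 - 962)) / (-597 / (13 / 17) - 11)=56771 / 10558048200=0.00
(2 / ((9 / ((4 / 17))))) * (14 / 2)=56 / 153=0.37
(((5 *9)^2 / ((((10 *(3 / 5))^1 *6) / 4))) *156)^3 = 43243551000000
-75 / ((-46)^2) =-75 / 2116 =-0.04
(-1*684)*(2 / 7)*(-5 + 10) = -6840 / 7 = -977.14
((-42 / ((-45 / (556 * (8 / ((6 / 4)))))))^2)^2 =240597571633829380096 / 4100625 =58673390430441.55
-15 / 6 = -5 / 2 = -2.50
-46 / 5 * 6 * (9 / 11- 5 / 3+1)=-92 / 11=-8.36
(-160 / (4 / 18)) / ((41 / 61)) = -43920 / 41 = -1071.22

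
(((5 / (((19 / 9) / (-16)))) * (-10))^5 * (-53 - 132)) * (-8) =28636780953600000000000 / 2476099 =11565281094818906.68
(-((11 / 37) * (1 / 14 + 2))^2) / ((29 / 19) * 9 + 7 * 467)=-1933459 / 16735904528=-0.00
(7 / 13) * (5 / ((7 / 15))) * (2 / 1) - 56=-578 / 13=-44.46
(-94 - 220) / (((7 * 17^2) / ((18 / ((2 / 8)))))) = -22608 / 2023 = -11.18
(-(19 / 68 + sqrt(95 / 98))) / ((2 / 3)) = -3 * sqrt(190) / 28 -57 / 136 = -1.90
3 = 3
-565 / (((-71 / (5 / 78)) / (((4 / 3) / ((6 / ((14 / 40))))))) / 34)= 67235 / 49842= 1.35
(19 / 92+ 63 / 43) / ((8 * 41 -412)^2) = 6613 / 27913536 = 0.00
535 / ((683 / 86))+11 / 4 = 191553 / 2732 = 70.11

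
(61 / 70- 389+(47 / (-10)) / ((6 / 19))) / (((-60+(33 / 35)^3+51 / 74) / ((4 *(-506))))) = -705818123500 / 50596101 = -13950.05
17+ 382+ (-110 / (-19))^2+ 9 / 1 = 159388 / 361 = 441.52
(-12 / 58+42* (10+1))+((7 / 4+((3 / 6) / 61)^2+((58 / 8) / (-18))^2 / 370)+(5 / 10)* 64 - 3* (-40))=127404043427309 / 206978094720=615.54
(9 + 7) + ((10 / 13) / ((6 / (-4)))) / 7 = 4348 / 273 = 15.93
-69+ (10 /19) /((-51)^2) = -3409901 /49419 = -69.00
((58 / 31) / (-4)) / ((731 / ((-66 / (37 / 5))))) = 4785 / 838457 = 0.01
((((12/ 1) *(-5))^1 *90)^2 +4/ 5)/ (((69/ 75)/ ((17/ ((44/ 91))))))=1114390346.78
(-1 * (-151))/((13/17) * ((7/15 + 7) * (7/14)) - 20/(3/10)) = -2.37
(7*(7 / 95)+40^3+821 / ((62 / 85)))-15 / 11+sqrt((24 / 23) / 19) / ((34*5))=sqrt(2622) / 37145+4219430393 / 64790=65124.72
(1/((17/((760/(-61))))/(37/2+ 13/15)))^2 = 1949752336/9678321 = 201.46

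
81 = 81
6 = 6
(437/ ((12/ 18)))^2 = 1718721/ 4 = 429680.25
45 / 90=1 / 2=0.50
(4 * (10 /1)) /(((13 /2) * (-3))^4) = 640 /2313441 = 0.00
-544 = -544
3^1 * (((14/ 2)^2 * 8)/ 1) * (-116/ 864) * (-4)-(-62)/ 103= 586010/ 927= 632.16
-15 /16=-0.94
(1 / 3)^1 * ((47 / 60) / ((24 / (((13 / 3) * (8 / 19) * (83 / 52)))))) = 3901 / 123120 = 0.03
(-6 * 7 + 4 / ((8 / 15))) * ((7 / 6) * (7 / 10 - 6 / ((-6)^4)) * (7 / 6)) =-846377 / 25920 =-32.65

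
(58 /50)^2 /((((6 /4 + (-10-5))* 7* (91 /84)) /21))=-6728 /24375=-0.28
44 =44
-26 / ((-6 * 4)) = 13 / 12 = 1.08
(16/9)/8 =2/9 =0.22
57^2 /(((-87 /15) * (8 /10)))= -700.22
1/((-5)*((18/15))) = -1/6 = -0.17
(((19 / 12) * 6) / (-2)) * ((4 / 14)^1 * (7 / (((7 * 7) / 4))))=-38 / 49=-0.78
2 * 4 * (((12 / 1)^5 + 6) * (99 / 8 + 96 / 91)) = 2432889126 / 91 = 26735045.34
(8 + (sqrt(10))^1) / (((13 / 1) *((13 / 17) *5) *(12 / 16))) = 68 *sqrt(10) / 2535 + 544 / 2535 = 0.30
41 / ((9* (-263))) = -41 / 2367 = -0.02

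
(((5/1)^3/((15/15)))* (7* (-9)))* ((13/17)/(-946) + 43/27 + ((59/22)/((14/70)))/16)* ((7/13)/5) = -1590729875/771936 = -2060.70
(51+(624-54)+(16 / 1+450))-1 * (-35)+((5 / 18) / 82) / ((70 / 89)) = 23185097 / 20664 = 1122.00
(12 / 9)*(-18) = -24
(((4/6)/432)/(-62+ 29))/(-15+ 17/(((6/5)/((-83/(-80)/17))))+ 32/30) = 20/5589243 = 0.00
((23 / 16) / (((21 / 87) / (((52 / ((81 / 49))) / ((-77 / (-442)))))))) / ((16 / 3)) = 1916291 / 9504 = 201.63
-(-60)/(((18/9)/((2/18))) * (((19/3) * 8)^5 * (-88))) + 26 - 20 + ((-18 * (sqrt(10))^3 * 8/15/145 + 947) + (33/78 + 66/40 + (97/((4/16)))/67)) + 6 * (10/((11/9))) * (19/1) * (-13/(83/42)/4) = -67229304585080479207/117312471044587520 - 96 * sqrt(10)/145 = -575.17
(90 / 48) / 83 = 15 / 664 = 0.02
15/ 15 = 1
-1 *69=-69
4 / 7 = 0.57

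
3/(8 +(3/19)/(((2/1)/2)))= 57/155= 0.37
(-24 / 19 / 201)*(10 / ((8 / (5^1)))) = -50 / 1273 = -0.04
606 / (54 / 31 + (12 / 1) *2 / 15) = 46965 / 259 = 181.33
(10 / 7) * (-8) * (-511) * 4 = 23360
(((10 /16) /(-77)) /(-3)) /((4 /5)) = 25 /7392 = 0.00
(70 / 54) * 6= 70 / 9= 7.78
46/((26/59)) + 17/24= 32789/312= 105.09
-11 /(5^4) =-11 /625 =-0.02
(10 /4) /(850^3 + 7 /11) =55 /13510750014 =0.00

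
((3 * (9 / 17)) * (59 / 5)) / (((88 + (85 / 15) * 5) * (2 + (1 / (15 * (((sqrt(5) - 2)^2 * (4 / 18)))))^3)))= 76466867400 / 1874903521157 - 1961301600 * sqrt(5) / 110288442421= 0.00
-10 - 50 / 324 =-1645 / 162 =-10.15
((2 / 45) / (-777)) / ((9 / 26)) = -52 / 314685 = -0.00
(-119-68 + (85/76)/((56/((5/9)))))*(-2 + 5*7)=-78786653/12768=-6170.63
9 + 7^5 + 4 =16820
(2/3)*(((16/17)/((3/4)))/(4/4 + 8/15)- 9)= -6398/1173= -5.45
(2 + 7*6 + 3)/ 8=47/ 8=5.88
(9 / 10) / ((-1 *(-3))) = 3 / 10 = 0.30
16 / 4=4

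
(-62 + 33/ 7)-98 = -1087/ 7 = -155.29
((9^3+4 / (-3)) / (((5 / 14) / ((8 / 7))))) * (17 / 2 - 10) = -17464 / 5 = -3492.80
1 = 1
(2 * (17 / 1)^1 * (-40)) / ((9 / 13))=-17680 / 9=-1964.44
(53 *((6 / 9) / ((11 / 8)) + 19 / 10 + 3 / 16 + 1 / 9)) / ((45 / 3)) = 1126409 / 118800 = 9.48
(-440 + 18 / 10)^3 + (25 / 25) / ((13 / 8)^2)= -1777517296199 / 21125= -84142830.59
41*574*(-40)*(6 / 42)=-134480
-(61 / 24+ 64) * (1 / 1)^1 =-1597 / 24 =-66.54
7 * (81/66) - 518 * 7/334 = -8323/3674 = -2.27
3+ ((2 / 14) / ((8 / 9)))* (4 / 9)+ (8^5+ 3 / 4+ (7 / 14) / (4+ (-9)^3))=665267961 / 20300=32771.82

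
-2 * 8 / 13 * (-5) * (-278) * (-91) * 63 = 9807840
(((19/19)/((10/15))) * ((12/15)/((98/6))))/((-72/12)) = -3/245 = -0.01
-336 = -336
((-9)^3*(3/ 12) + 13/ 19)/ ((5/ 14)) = -96593/ 190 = -508.38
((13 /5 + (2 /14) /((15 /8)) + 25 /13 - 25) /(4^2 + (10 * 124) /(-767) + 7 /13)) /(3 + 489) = -1642973 /591248700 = -0.00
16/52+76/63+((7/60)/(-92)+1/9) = 1.62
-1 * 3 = -3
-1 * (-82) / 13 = 82 / 13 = 6.31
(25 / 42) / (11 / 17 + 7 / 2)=425 / 2961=0.14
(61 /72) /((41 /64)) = 488 /369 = 1.32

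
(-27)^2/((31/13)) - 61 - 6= 7400/31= 238.71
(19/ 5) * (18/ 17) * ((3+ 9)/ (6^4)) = 19/ 510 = 0.04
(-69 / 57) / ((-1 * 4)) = 23 / 76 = 0.30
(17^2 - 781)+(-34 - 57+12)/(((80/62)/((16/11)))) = -31958/55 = -581.05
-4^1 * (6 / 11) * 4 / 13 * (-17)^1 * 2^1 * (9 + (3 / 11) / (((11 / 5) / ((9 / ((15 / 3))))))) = 3642624 / 17303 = 210.52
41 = 41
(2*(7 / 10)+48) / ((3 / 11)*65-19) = -2717 / 70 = -38.81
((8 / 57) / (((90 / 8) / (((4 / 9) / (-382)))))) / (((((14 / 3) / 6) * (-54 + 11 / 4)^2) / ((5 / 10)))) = -512 / 144120745125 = -0.00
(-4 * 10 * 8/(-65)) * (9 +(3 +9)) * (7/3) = 3136/13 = 241.23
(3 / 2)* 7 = 10.50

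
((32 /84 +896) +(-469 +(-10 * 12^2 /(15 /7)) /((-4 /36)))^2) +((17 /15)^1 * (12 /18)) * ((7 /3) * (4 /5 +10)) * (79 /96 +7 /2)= 8715341513 /280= 31126219.69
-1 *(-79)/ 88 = 0.90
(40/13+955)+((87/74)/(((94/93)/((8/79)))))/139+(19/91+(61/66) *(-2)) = 4219007631625/4411166529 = 956.44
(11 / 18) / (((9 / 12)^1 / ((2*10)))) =440 / 27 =16.30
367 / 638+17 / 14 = 3996 / 2233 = 1.79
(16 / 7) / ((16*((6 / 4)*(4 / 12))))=2 / 7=0.29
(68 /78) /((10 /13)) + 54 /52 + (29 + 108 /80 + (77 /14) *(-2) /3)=22507 /780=28.86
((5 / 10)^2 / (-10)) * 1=-1 / 40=-0.02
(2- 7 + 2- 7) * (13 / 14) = -65 / 7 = -9.29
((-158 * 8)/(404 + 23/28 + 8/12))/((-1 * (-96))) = -1106/34061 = -0.03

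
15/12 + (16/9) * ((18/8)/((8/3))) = 11/4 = 2.75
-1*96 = -96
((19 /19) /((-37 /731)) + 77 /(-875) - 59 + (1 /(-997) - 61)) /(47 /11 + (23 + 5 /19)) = -5.08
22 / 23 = 0.96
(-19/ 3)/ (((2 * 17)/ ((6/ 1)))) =-19/ 17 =-1.12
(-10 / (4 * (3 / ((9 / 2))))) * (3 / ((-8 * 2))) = 45 / 64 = 0.70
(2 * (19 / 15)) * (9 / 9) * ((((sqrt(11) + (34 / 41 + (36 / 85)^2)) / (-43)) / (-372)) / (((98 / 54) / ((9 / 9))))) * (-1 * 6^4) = -36936 * sqrt(11) / 326585 - 11035959696 / 96742641625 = -0.49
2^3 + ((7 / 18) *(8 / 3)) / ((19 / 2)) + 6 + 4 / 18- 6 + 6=7352 / 513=14.33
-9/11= -0.82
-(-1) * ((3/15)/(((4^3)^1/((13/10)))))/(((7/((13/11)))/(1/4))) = 169/985600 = 0.00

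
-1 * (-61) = 61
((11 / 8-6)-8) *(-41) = 4141 / 8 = 517.62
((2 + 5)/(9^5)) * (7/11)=49/649539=0.00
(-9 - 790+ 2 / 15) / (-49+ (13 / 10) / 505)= 16.30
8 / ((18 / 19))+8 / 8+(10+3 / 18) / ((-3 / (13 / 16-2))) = 431 / 32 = 13.47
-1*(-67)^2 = -4489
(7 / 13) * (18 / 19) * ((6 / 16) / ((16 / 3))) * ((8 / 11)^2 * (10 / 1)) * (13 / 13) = 5670 / 29887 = 0.19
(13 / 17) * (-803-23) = -10738 / 17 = -631.65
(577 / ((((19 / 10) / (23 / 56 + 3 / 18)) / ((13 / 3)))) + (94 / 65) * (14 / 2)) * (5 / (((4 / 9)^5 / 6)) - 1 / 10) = 1061135674994651 / 796723200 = 1331874.95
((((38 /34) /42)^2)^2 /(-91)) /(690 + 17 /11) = -1433531 /179906831833174992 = -0.00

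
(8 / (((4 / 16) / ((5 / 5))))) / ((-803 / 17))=-544 / 803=-0.68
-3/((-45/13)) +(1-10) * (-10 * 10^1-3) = 13918/15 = 927.87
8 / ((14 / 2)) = 8 / 7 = 1.14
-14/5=-2.80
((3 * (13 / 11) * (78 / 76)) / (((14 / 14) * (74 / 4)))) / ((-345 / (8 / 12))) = -338 / 889295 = -0.00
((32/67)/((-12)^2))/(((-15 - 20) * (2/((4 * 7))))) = -4/3015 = -0.00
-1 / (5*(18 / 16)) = -8 / 45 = -0.18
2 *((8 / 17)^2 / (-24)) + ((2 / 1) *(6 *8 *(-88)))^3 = -522734077476880 / 867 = -602922811392.02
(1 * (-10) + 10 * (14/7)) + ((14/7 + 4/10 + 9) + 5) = 132/5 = 26.40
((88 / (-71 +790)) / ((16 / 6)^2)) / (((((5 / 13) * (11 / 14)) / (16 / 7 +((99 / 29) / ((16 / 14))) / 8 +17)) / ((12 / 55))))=89649261 / 366977600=0.24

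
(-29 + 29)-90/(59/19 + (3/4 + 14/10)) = -34200/1997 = -17.13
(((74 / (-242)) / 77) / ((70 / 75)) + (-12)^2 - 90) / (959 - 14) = 2347699 / 41087970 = 0.06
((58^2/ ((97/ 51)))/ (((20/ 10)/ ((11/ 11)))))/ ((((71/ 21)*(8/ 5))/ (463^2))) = 965422581795/ 27548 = 35045106.06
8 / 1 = 8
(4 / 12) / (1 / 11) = 11 / 3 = 3.67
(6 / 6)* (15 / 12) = 5 / 4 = 1.25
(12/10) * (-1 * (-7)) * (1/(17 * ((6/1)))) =7/85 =0.08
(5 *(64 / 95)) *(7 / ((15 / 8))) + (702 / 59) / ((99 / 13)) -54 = -7373104 / 184965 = -39.86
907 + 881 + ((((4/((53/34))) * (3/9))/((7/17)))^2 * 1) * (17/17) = 2220264316/1238769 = 1792.32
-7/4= -1.75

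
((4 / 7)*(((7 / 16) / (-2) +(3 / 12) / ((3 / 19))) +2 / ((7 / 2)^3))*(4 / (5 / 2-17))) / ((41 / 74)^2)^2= -1393446200144 / 590264738007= -2.36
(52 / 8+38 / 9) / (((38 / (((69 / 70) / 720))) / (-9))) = -4439 / 1276800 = -0.00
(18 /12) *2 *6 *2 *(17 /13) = 612 /13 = 47.08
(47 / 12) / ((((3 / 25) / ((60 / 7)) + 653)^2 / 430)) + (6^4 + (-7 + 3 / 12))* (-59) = -97309528525995661 / 1279281852588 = -76065.75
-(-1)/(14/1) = 1/14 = 0.07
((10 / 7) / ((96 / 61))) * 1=0.91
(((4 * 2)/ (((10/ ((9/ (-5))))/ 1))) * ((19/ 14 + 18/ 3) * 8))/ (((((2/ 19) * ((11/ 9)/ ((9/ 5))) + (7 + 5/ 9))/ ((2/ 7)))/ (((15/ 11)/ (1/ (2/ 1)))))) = -136958688/ 15816955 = -8.66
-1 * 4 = -4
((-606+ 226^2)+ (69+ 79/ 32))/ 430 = 1617327/ 13760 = 117.54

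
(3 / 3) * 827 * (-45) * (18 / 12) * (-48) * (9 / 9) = 2679480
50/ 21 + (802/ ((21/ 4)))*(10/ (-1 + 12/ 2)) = 6466/ 21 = 307.90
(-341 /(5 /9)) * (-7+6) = 3069 /5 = 613.80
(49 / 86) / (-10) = -49 / 860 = -0.06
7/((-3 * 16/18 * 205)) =-21/1640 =-0.01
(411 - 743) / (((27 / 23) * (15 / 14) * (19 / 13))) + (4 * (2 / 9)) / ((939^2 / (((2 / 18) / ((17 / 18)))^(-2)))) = -136152558778 / 753871455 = -180.60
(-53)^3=-148877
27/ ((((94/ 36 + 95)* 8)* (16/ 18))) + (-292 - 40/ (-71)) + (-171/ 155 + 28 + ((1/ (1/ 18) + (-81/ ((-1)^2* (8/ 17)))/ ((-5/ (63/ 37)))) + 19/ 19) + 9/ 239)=-204469850810571/ 1094312619232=-186.85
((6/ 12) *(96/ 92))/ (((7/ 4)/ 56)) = 384/ 23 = 16.70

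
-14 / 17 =-0.82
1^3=1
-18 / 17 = -1.06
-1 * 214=-214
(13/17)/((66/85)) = 0.98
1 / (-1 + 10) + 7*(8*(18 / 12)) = 757 / 9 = 84.11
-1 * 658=-658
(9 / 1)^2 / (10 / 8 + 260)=324 / 1045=0.31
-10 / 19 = -0.53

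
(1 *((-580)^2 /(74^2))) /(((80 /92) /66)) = 6383190 /1369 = 4662.67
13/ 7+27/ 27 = 20/ 7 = 2.86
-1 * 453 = -453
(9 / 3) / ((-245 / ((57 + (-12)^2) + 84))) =-171 / 49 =-3.49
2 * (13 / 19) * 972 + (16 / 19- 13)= 25041 / 19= 1317.95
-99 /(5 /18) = -356.40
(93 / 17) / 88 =93 / 1496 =0.06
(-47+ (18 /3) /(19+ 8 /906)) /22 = -401999 /189442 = -2.12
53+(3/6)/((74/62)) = 3953/74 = 53.42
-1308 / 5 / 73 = -1308 / 365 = -3.58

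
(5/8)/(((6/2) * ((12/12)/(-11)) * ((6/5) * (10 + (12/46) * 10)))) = -1265/8352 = -0.15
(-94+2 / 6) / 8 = -11.71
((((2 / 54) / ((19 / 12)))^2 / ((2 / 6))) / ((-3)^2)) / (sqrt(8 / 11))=0.00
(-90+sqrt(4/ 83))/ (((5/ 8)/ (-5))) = 720 - 16 *sqrt(83)/ 83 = 718.24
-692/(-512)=173/128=1.35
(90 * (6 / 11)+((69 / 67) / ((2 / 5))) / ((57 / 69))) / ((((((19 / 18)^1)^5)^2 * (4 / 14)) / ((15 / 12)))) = 11419776798779160000 / 85853320807987403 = 133.01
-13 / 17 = -0.76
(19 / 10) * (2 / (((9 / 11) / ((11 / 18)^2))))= 25289 / 14580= 1.73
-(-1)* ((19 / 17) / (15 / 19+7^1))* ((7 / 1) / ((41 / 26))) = 32851 / 51578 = 0.64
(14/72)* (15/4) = 35/48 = 0.73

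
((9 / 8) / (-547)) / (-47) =9 / 205672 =0.00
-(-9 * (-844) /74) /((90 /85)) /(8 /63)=-225981 /296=-763.45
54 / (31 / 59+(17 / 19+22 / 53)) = 534717 / 18173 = 29.42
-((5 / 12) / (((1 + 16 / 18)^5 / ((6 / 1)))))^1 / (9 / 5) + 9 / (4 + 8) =3931521 / 5679428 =0.69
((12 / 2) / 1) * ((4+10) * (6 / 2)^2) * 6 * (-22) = -99792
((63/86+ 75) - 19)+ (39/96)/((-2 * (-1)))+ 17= 203471/2752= 73.94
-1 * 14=-14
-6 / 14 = -0.43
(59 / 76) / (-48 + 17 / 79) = -4661 / 286900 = -0.02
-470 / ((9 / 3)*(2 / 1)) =-235 / 3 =-78.33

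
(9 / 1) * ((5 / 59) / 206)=45 / 12154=0.00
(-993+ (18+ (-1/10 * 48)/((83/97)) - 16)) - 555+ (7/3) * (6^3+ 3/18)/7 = -1479.55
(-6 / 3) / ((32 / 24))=-3 / 2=-1.50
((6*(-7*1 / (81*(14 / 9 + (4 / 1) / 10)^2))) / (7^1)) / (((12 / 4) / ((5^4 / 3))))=-15625 / 11616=-1.35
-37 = -37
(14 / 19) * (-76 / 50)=-28 / 25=-1.12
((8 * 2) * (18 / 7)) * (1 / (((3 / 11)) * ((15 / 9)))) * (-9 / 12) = -2376 / 35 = -67.89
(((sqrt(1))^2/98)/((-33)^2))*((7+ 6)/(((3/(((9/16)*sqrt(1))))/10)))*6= 65/47432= 0.00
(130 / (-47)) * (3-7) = 520 / 47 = 11.06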